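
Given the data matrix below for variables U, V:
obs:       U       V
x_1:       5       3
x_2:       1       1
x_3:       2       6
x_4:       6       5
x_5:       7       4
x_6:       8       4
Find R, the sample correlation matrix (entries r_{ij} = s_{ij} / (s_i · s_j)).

Step 1 — column means:
  mean(U) = (5 + 1 + 2 + 6 + 7 + 8) / 6 = 29/6 = 4.8333
  mean(V) = (3 + 1 + 6 + 5 + 4 + 4) / 6 = 23/6 = 3.8333

Step 2 — sample variances and covariances s[i,j] = (1/(n-1)) · Σ_k (x_{k,i} - mean_i) · (x_{k,j} - mean_j), with n-1 = 5:
  s[U,U] = ((0.1667)·(0.1667) + (-3.8333)·(-3.8333) + (-2.8333)·(-2.8333) + (1.1667)·(1.1667) + (2.1667)·(2.1667) + (3.1667)·(3.1667)) / 5 = 38.8333/5 = 7.7667
  s[U,V] = ((0.1667)·(-0.8333) + (-3.8333)·(-2.8333) + (-2.8333)·(2.1667) + (1.1667)·(1.1667) + (2.1667)·(0.1667) + (3.1667)·(0.1667)) / 5 = 6.8333/5 = 1.3667
  s[V,V] = ((-0.8333)·(-0.8333) + (-2.8333)·(-2.8333) + (2.1667)·(2.1667) + (1.1667)·(1.1667) + (0.1667)·(0.1667) + (0.1667)·(0.1667)) / 5 = 14.8333/5 = 2.9667
  Sample standard deviations s_i = √(s[i,i]):
  s(U) = √(7.7667) = 2.7869
  s(V) = √(2.9667) = 1.7224

Step 3 — r_{ij} = s_{ij} / (s_i · s_j):
  r[U,U] = 1 (diagonal).
  r[U,V] = 1.3667 / (2.7869 · 1.7224) = 1.3667 / 4.8001 = 0.2847
  r[V,V] = 1 (diagonal).

R is symmetric with unit diagonal. Assembling:

R = [[1, 0.2847],
 [0.2847, 1]]


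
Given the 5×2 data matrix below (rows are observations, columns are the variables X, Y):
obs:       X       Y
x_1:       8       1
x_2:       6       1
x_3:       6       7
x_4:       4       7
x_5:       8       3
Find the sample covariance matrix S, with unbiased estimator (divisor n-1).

Step 1 — column means:
  mean(X) = (8 + 6 + 6 + 4 + 8) / 5 = 32/5 = 6.4
  mean(Y) = (1 + 1 + 7 + 7 + 3) / 5 = 19/5 = 3.8

Step 2 — sample covariance S[i,j] = (1/(n-1)) · Σ_k (x_{k,i} - mean_i) · (x_{k,j} - mean_j), with n-1 = 4.
  S[X,X] = ((1.6)·(1.6) + (-0.4)·(-0.4) + (-0.4)·(-0.4) + (-2.4)·(-2.4) + (1.6)·(1.6)) / 4 = 11.2/4 = 2.8
  S[X,Y] = ((1.6)·(-2.8) + (-0.4)·(-2.8) + (-0.4)·(3.2) + (-2.4)·(3.2) + (1.6)·(-0.8)) / 4 = -13.6/4 = -3.4
  S[Y,Y] = ((-2.8)·(-2.8) + (-2.8)·(-2.8) + (3.2)·(3.2) + (3.2)·(3.2) + (-0.8)·(-0.8)) / 4 = 36.8/4 = 9.2

S is symmetric (S[j,i] = S[i,j]). Assembling:

S = [[2.8, -3.4],
 [-3.4, 9.2]]


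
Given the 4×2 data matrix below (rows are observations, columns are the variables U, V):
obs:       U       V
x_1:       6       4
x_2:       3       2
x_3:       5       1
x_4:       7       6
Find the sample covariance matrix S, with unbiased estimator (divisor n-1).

Step 1 — column means:
  mean(U) = (6 + 3 + 5 + 7) / 4 = 21/4 = 5.25
  mean(V) = (4 + 2 + 1 + 6) / 4 = 13/4 = 3.25

Step 2 — sample covariance S[i,j] = (1/(n-1)) · Σ_k (x_{k,i} - mean_i) · (x_{k,j} - mean_j), with n-1 = 3.
  S[U,U] = ((0.75)·(0.75) + (-2.25)·(-2.25) + (-0.25)·(-0.25) + (1.75)·(1.75)) / 3 = 8.75/3 = 2.9167
  S[U,V] = ((0.75)·(0.75) + (-2.25)·(-1.25) + (-0.25)·(-2.25) + (1.75)·(2.75)) / 3 = 8.75/3 = 2.9167
  S[V,V] = ((0.75)·(0.75) + (-1.25)·(-1.25) + (-2.25)·(-2.25) + (2.75)·(2.75)) / 3 = 14.75/3 = 4.9167

S is symmetric (S[j,i] = S[i,j]). Assembling:

S = [[2.9167, 2.9167],
 [2.9167, 4.9167]]


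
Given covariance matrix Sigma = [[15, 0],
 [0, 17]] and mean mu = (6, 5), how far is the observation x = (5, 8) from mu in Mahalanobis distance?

Step 1 — centre the observation: (x - mu) = (-1, 3).

Step 2 — invert Sigma. det(Sigma) = 15·17 - (0)² = 255.
  Sigma^{-1} = (1/det) · [[d, -b], [-b, a]] = [[0.0667, 0],
 [0, 0.0588]].

Step 3 — form the quadratic (x - mu)^T · Sigma^{-1} · (x - mu):
  Sigma^{-1} · (x - mu) = (-0.0667, 0.1765).
  (x - mu)^T · [Sigma^{-1} · (x - mu)] = (-1)·(-0.0667) + (3)·(0.1765) = 0.5961.

Step 4 — take square root: d = √(0.5961) ≈ 0.7721.

d(x, mu) = √(0.5961) ≈ 0.7721


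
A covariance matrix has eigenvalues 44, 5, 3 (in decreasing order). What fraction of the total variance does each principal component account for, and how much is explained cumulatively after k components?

Step 1 — total variance = trace(Sigma) = Σ λ_i = 44 + 5 + 3 = 52.

Step 2 — fraction explained by component i = λ_i / Σ λ:
  PC1: 44/52 = 0.8462
  PC2: 5/52 = 0.0962
  PC3: 3/52 = 0.0577

Step 3 — cumulative fraction after k components = (λ_1 + ... + λ_k) / Σ λ:
  k = 1: 44/52 = 0.8462
  k = 2: (44 + 5)/52 = 49/52 = 0.9423
  k = 3: (44 + 5 + 3)/52 = 52/52 = 1

Summary (fraction, with percent):

explained: PC1 0.8462 (84.62%), PC2 0.0962 (9.62%), PC3 0.0577 (5.77%);  cumulative: 0.8462, 0.9423, 1


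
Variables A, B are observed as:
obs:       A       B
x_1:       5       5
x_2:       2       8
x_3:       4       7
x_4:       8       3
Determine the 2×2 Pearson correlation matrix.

Step 1 — column means:
  mean(A) = (5 + 2 + 4 + 8) / 4 = 19/4 = 4.75
  mean(B) = (5 + 8 + 7 + 3) / 4 = 23/4 = 5.75

Step 2 — sample variances and covariances s[i,j] = (1/(n-1)) · Σ_k (x_{k,i} - mean_i) · (x_{k,j} - mean_j), with n-1 = 3:
  s[A,A] = ((0.25)·(0.25) + (-2.75)·(-2.75) + (-0.75)·(-0.75) + (3.25)·(3.25)) / 3 = 18.75/3 = 6.25
  s[A,B] = ((0.25)·(-0.75) + (-2.75)·(2.25) + (-0.75)·(1.25) + (3.25)·(-2.75)) / 3 = -16.25/3 = -5.4167
  s[B,B] = ((-0.75)·(-0.75) + (2.25)·(2.25) + (1.25)·(1.25) + (-2.75)·(-2.75)) / 3 = 14.75/3 = 4.9167
  Sample standard deviations s_i = √(s[i,i]):
  s(A) = √(6.25) = 2.5
  s(B) = √(4.9167) = 2.2174

Step 3 — r_{ij} = s_{ij} / (s_i · s_j):
  r[A,A] = 1 (diagonal).
  r[A,B] = -5.4167 / (2.5 · 2.2174) = -5.4167 / 5.5434 = -0.9771
  r[B,B] = 1 (diagonal).

R is symmetric with unit diagonal. Assembling:

R = [[1, -0.9771],
 [-0.9771, 1]]


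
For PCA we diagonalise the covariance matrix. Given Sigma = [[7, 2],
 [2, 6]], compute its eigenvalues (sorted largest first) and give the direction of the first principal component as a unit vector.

Step 1 — characteristic polynomial of 2×2 Sigma:
  det(Sigma - λI) = λ² - trace · λ + det = 0.
  trace = 7 + 6 = 13, det = 7·6 - (2)² = 38.
Step 2 — discriminant:
  Δ = trace² - 4·det = 169 - 152 = 17.
Step 3 — eigenvalues:
  λ = (trace ± √Δ)/2 = (13 ± 4.1231)/2,
  λ_1 = 8.5616,  λ_2 = 4.4384.

Step 4 — unit eigenvector for λ_1: solve (Sigma - λ_1 I)v = 0. First row:
  (7 - 8.5616)·v_x + (2)·v_y = 0, i.e. (-1.5616)·v_x + (2)·v_y = 0,
  so v ∝ (b, λ_1 - a) = (2, 1.5616) = u.
  ||u|| = √((2)² + (1.5616)²) = √(6.4384) ≈ 2.5374,
  v_1 = u/||u|| ≈ (0.7882, 0.6154) (||v_1|| = 1).

λ_1 = 8.5616,  λ_2 = 4.4384;  v_1 ≈ (0.7882, 0.6154)


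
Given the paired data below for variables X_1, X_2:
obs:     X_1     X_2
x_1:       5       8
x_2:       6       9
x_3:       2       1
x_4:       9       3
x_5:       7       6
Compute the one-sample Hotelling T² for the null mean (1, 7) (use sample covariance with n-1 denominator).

Step 1 — sample mean vector:
  mean(X_1) = (5 + 6 + 2 + 9 + 7) / 5 = 29/5 = 5.8
  mean(X_2) = (8 + 9 + 1 + 3 + 6) / 5 = 27/5 = 5.4
  x̄ = (5.8, 5.4),  deviation x̄ - mu_0 = (5.8, 5.4) - (1, 7) = (4.8, -1.6).

Step 2 — sample covariance matrix, S[i,j] = (1/(n-1)) · Σ_k (x_{k,i} - mean_i) · (x_{k,j} - mean_j), divisor n-1 = 4:
  S[X_1,X_1] = ((-0.8)·(-0.8) + (0.2)·(0.2) + (-3.8)·(-3.8) + (3.2)·(3.2) + (1.2)·(1.2)) / 4 = 26.8/4 = 6.7
  S[X_1,X_2] = ((-0.8)·(2.6) + (0.2)·(3.6) + (-3.8)·(-4.4) + (3.2)·(-2.4) + (1.2)·(0.6)) / 4 = 8.4/4 = 2.1
  S[X_2,X_2] = ((2.6)·(2.6) + (3.6)·(3.6) + (-4.4)·(-4.4) + (-2.4)·(-2.4) + (0.6)·(0.6)) / 4 = 45.2/4 = 11.3
  S = [[6.7, 2.1],
 [2.1, 11.3]].

Step 3 — invert S. det(S) = 6.7·11.3 - (2.1)² = 71.3.
  S^{-1} = (1/det) · [[d, -b], [-b, a]] = [[0.1585, -0.0295],
 [-0.0295, 0.094]].

Step 4 — quadratic form (x̄ - mu_0)^T · S^{-1} · (x̄ - mu_0):
  S^{-1} · (x̄ - mu_0) = (0.8079, -0.2917),
  (x̄ - mu_0)^T · [...] = (4.8)·(0.8079) + (-1.6)·(-0.2917) = 4.3445.

Step 5 — scale by n: T² = 5 · 4.3445 = 21.7223.

T² ≈ 21.7223


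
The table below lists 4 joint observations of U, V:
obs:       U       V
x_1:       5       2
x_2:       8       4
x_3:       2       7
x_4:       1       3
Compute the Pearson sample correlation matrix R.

Step 1 — column means:
  mean(U) = (5 + 8 + 2 + 1) / 4 = 16/4 = 4
  mean(V) = (2 + 4 + 7 + 3) / 4 = 16/4 = 4

Step 2 — sample variances and covariances s[i,j] = (1/(n-1)) · Σ_k (x_{k,i} - mean_i) · (x_{k,j} - mean_j), with n-1 = 3:
  s[U,U] = ((1)·(1) + (4)·(4) + (-2)·(-2) + (-3)·(-3)) / 3 = 30/3 = 10
  s[U,V] = ((1)·(-2) + (4)·(0) + (-2)·(3) + (-3)·(-1)) / 3 = -5/3 = -1.6667
  s[V,V] = ((-2)·(-2) + (0)·(0) + (3)·(3) + (-1)·(-1)) / 3 = 14/3 = 4.6667
  Sample standard deviations s_i = √(s[i,i]):
  s(U) = √(10) = 3.1623
  s(V) = √(4.6667) = 2.1602

Step 3 — r_{ij} = s_{ij} / (s_i · s_j):
  r[U,U] = 1 (diagonal).
  r[U,V] = -1.6667 / (3.1623 · 2.1602) = -1.6667 / 6.8313 = -0.244
  r[V,V] = 1 (diagonal).

R is symmetric with unit diagonal. Assembling:

R = [[1, -0.244],
 [-0.244, 1]]


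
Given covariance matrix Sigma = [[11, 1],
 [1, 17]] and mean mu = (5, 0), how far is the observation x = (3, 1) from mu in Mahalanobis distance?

Step 1 — centre the observation: (x - mu) = (-2, 1).

Step 2 — invert Sigma. det(Sigma) = 11·17 - (1)² = 186.
  Sigma^{-1} = (1/det) · [[d, -b], [-b, a]] = [[0.0914, -0.0054],
 [-0.0054, 0.0591]].

Step 3 — form the quadratic (x - mu)^T · Sigma^{-1} · (x - mu):
  Sigma^{-1} · (x - mu) = (-0.1882, 0.0699).
  (x - mu)^T · [Sigma^{-1} · (x - mu)] = (-2)·(-0.1882) + (1)·(0.0699) = 0.4462.

Step 4 — take square root: d = √(0.4462) ≈ 0.668.

d(x, mu) = √(0.4462) ≈ 0.668


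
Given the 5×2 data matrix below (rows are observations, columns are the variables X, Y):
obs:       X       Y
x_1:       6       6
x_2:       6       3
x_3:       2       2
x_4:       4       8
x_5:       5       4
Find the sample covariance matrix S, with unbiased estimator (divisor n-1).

Step 1 — column means:
  mean(X) = (6 + 6 + 2 + 4 + 5) / 5 = 23/5 = 4.6
  mean(Y) = (6 + 3 + 2 + 8 + 4) / 5 = 23/5 = 4.6

Step 2 — sample covariance S[i,j] = (1/(n-1)) · Σ_k (x_{k,i} - mean_i) · (x_{k,j} - mean_j), with n-1 = 4.
  S[X,X] = ((1.4)·(1.4) + (1.4)·(1.4) + (-2.6)·(-2.6) + (-0.6)·(-0.6) + (0.4)·(0.4)) / 4 = 11.2/4 = 2.8
  S[X,Y] = ((1.4)·(1.4) + (1.4)·(-1.6) + (-2.6)·(-2.6) + (-0.6)·(3.4) + (0.4)·(-0.6)) / 4 = 4.2/4 = 1.05
  S[Y,Y] = ((1.4)·(1.4) + (-1.6)·(-1.6) + (-2.6)·(-2.6) + (3.4)·(3.4) + (-0.6)·(-0.6)) / 4 = 23.2/4 = 5.8

S is symmetric (S[j,i] = S[i,j]). Assembling:

S = [[2.8, 1.05],
 [1.05, 5.8]]


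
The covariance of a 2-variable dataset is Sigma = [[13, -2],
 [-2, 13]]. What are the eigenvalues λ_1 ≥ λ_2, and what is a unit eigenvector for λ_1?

Step 1 — characteristic polynomial of 2×2 Sigma:
  det(Sigma - λI) = λ² - trace · λ + det = 0.
  trace = 13 + 13 = 26, det = 13·13 - (-2)² = 165.
Step 2 — discriminant:
  Δ = trace² - 4·det = 676 - 660 = 16.
Step 3 — eigenvalues:
  λ = (trace ± √Δ)/2 = (26 ± 4)/2,
  λ_1 = 15,  λ_2 = 11.

Step 4 — unit eigenvector for λ_1: solve (Sigma - λ_1 I)v = 0. First row:
  (13 - 15)·v_x + (-2)·v_y = 0, i.e. (-2)·v_x + (-2)·v_y = 0,
  so v ∝ (b, λ_1 - a) = (-2, 2); multiply by -1 so the first entry is positive: u = (2, -2).
  ||u|| = √((2)² + (-2)²) = √(8) ≈ 2.8284,
  v_1 = u/||u|| ≈ (0.7071, -0.7071) (||v_1|| = 1).

λ_1 = 15,  λ_2 = 11;  v_1 ≈ (0.7071, -0.7071)


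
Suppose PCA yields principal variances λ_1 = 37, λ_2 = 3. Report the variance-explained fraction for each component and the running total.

Step 1 — total variance = trace(Sigma) = Σ λ_i = 37 + 3 = 40.

Step 2 — fraction explained by component i = λ_i / Σ λ:
  PC1: 37/40 = 0.925
  PC2: 3/40 = 0.075

Step 3 — cumulative fraction after k components = (λ_1 + ... + λ_k) / Σ λ:
  k = 1: 37/40 = 0.925
  k = 2: (37 + 3)/40 = 40/40 = 1

Summary (fraction, with percent):

explained: PC1 0.925 (92.5%), PC2 0.075 (7.5%);  cumulative: 0.925, 1


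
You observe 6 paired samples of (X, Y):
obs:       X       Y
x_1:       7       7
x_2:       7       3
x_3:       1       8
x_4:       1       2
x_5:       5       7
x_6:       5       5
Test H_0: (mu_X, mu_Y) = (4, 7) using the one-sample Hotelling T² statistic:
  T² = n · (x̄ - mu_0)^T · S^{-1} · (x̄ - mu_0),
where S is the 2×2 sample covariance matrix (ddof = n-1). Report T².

Step 1 — sample mean vector:
  mean(X) = (7 + 7 + 1 + 1 + 5 + 5) / 6 = 26/6 = 4.3333
  mean(Y) = (7 + 3 + 8 + 2 + 7 + 5) / 6 = 32/6 = 5.3333
  x̄ = (4.3333, 5.3333),  deviation x̄ - mu_0 = (4.3333, 5.3333) - (4, 7) = (0.3333, -1.6667).

Step 2 — sample covariance matrix, S[i,j] = (1/(n-1)) · Σ_k (x_{k,i} - mean_i) · (x_{k,j} - mean_j), divisor n-1 = 5:
  S[X,X] = ((2.6667)·(2.6667) + (2.6667)·(2.6667) + (-3.3333)·(-3.3333) + (-3.3333)·(-3.3333) + (0.6667)·(0.6667) + (0.6667)·(0.6667)) / 5 = 37.3333/5 = 7.4667
  S[X,Y] = ((2.6667)·(1.6667) + (2.6667)·(-2.3333) + (-3.3333)·(2.6667) + (-3.3333)·(-3.3333) + (0.6667)·(1.6667) + (0.6667)·(-0.3333)) / 5 = 1.3333/5 = 0.2667
  S[Y,Y] = ((1.6667)·(1.6667) + (-2.3333)·(-2.3333) + (2.6667)·(2.6667) + (-3.3333)·(-3.3333) + (1.6667)·(1.6667) + (-0.3333)·(-0.3333)) / 5 = 29.3333/5 = 5.8667
  S = [[7.4667, 0.2667],
 [0.2667, 5.8667]].

Step 3 — invert S. det(S) = 7.4667·5.8667 - (0.2667)² = 43.7333.
  S^{-1} = (1/det) · [[d, -b], [-b, a]] = [[0.1341, -0.0061],
 [-0.0061, 0.1707]].

Step 4 — quadratic form (x̄ - mu_0)^T · S^{-1} · (x̄ - mu_0):
  S^{-1} · (x̄ - mu_0) = (0.0549, -0.2866),
  (x̄ - mu_0)^T · [...] = (0.3333)·(0.0549) + (-1.6667)·(-0.2866) = 0.4959.

Step 5 — scale by n: T² = 6 · 0.4959 = 2.9756.

T² ≈ 2.9756


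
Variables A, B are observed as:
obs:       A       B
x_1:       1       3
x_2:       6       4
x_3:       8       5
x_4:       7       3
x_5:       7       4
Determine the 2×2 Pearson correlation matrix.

Step 1 — column means:
  mean(A) = (1 + 6 + 8 + 7 + 7) / 5 = 29/5 = 5.8
  mean(B) = (3 + 4 + 5 + 3 + 4) / 5 = 19/5 = 3.8

Step 2 — sample variances and covariances s[i,j] = (1/(n-1)) · Σ_k (x_{k,i} - mean_i) · (x_{k,j} - mean_j), with n-1 = 4:
  s[A,A] = ((-4.8)·(-4.8) + (0.2)·(0.2) + (2.2)·(2.2) + (1.2)·(1.2) + (1.2)·(1.2)) / 4 = 30.8/4 = 7.7
  s[A,B] = ((-4.8)·(-0.8) + (0.2)·(0.2) + (2.2)·(1.2) + (1.2)·(-0.8) + (1.2)·(0.2)) / 4 = 5.8/4 = 1.45
  s[B,B] = ((-0.8)·(-0.8) + (0.2)·(0.2) + (1.2)·(1.2) + (-0.8)·(-0.8) + (0.2)·(0.2)) / 4 = 2.8/4 = 0.7
  Sample standard deviations s_i = √(s[i,i]):
  s(A) = √(7.7) = 2.7749
  s(B) = √(0.7) = 0.8367

Step 3 — r_{ij} = s_{ij} / (s_i · s_j):
  r[A,A] = 1 (diagonal).
  r[A,B] = 1.45 / (2.7749 · 0.8367) = 1.45 / 2.3216 = 0.6246
  r[B,B] = 1 (diagonal).

R is symmetric with unit diagonal. Assembling:

R = [[1, 0.6246],
 [0.6246, 1]]


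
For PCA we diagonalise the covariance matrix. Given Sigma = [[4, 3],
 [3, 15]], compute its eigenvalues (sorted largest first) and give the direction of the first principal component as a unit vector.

Step 1 — characteristic polynomial of 2×2 Sigma:
  det(Sigma - λI) = λ² - trace · λ + det = 0.
  trace = 4 + 15 = 19, det = 4·15 - (3)² = 51.
Step 2 — discriminant:
  Δ = trace² - 4·det = 361 - 204 = 157.
Step 3 — eigenvalues:
  λ = (trace ± √Δ)/2 = (19 ± 12.53)/2,
  λ_1 = 15.765,  λ_2 = 3.235.

Step 4 — unit eigenvector for λ_1: solve (Sigma - λ_1 I)v = 0. First row:
  (4 - 15.765)·v_x + (3)·v_y = 0, i.e. (-11.765)·v_x + (3)·v_y = 0,
  so v ∝ (b, λ_1 - a) = (3, 11.765) = u.
  ||u|| = √((3)² + (11.765)²) = √(147.4148) ≈ 12.1414,
  v_1 = u/||u|| ≈ (0.2471, 0.969) (||v_1|| = 1).

λ_1 = 15.765,  λ_2 = 3.235;  v_1 ≈ (0.2471, 0.969)


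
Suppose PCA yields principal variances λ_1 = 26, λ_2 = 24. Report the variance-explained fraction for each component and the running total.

Step 1 — total variance = trace(Sigma) = Σ λ_i = 26 + 24 = 50.

Step 2 — fraction explained by component i = λ_i / Σ λ:
  PC1: 26/50 = 0.52
  PC2: 24/50 = 0.48

Step 3 — cumulative fraction after k components = (λ_1 + ... + λ_k) / Σ λ:
  k = 1: 26/50 = 0.52
  k = 2: (26 + 24)/50 = 50/50 = 1

Summary (fraction, with percent):

explained: PC1 0.52 (52%), PC2 0.48 (48%);  cumulative: 0.52, 1


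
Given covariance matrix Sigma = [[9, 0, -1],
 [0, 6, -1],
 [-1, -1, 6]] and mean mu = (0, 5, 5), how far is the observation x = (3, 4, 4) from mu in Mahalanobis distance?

Step 1 — centre the observation: (x - mu) = (3, -1, -1).

Step 2 — invert Sigma (cofactor / det for 3×3, or solve directly):
  Sigma^{-1} = [[0.1133, 0.0032, 0.0194],
 [0.0032, 0.1715, 0.0291],
 [0.0194, 0.0291, 0.1748]].

Step 3 — form the quadratic (x - mu)^T · Sigma^{-1} · (x - mu):
  Sigma^{-1} · (x - mu) = (0.3172, -0.1909, -0.1456).
  (x - mu)^T · [Sigma^{-1} · (x - mu)] = (3)·(0.3172) + (-1)·(-0.1909) + (-1)·(-0.1456) = 1.288.

Step 4 — take square root: d = √(1.288) ≈ 1.1349.

d(x, mu) = √(1.288) ≈ 1.1349


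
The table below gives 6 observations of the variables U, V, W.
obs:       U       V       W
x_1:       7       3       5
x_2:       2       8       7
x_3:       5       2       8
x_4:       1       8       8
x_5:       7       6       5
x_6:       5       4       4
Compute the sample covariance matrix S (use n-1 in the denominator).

Step 1 — column means:
  mean(U) = (7 + 2 + 5 + 1 + 7 + 5) / 6 = 27/6 = 4.5
  mean(V) = (3 + 8 + 2 + 8 + 6 + 4) / 6 = 31/6 = 5.1667
  mean(W) = (5 + 7 + 8 + 8 + 5 + 4) / 6 = 37/6 = 6.1667

Step 2 — sample covariance S[i,j] = (1/(n-1)) · Σ_k (x_{k,i} - mean_i) · (x_{k,j} - mean_j), with n-1 = 5.
  S[U,U] = ((2.5)·(2.5) + (-2.5)·(-2.5) + (0.5)·(0.5) + (-3.5)·(-3.5) + (2.5)·(2.5) + (0.5)·(0.5)) / 5 = 31.5/5 = 6.3
  S[U,V] = ((2.5)·(-2.1667) + (-2.5)·(2.8333) + (0.5)·(-3.1667) + (-3.5)·(2.8333) + (2.5)·(0.8333) + (0.5)·(-1.1667)) / 5 = -22.5/5 = -4.5
  S[U,W] = ((2.5)·(-1.1667) + (-2.5)·(0.8333) + (0.5)·(1.8333) + (-3.5)·(1.8333) + (2.5)·(-1.1667) + (0.5)·(-2.1667)) / 5 = -14.5/5 = -2.9
  S[V,V] = ((-2.1667)·(-2.1667) + (2.8333)·(2.8333) + (-3.1667)·(-3.1667) + (2.8333)·(2.8333) + (0.8333)·(0.8333) + (-1.1667)·(-1.1667)) / 5 = 32.8333/5 = 6.5667
  S[V,W] = ((-2.1667)·(-1.1667) + (2.8333)·(0.8333) + (-3.1667)·(1.8333) + (2.8333)·(1.8333) + (0.8333)·(-1.1667) + (-1.1667)·(-2.1667)) / 5 = 5.8333/5 = 1.1667
  S[W,W] = ((-1.1667)·(-1.1667) + (0.8333)·(0.8333) + (1.8333)·(1.8333) + (1.8333)·(1.8333) + (-1.1667)·(-1.1667) + (-2.1667)·(-2.1667)) / 5 = 14.8333/5 = 2.9667

S is symmetric (S[j,i] = S[i,j]). Assembling:

S = [[6.3, -4.5, -2.9],
 [-4.5, 6.5667, 1.1667],
 [-2.9, 1.1667, 2.9667]]


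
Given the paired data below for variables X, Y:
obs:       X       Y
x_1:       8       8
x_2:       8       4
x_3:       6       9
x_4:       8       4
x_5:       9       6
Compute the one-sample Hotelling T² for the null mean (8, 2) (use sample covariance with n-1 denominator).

Step 1 — sample mean vector:
  mean(X) = (8 + 8 + 6 + 8 + 9) / 5 = 39/5 = 7.8
  mean(Y) = (8 + 4 + 9 + 4 + 6) / 5 = 31/5 = 6.2
  x̄ = (7.8, 6.2),  deviation x̄ - mu_0 = (7.8, 6.2) - (8, 2) = (-0.2, 4.2).

Step 2 — sample covariance matrix, S[i,j] = (1/(n-1)) · Σ_k (x_{k,i} - mean_i) · (x_{k,j} - mean_j), divisor n-1 = 4:
  S[X,X] = ((0.2)·(0.2) + (0.2)·(0.2) + (-1.8)·(-1.8) + (0.2)·(0.2) + (1.2)·(1.2)) / 4 = 4.8/4 = 1.2
  S[X,Y] = ((0.2)·(1.8) + (0.2)·(-2.2) + (-1.8)·(2.8) + (0.2)·(-2.2) + (1.2)·(-0.2)) / 4 = -5.8/4 = -1.45
  S[Y,Y] = ((1.8)·(1.8) + (-2.2)·(-2.2) + (2.8)·(2.8) + (-2.2)·(-2.2) + (-0.2)·(-0.2)) / 4 = 20.8/4 = 5.2
  S = [[1.2, -1.45],
 [-1.45, 5.2]].

Step 3 — invert S. det(S) = 1.2·5.2 - (-1.45)² = 4.1375.
  S^{-1} = (1/det) · [[d, -b], [-b, a]] = [[1.2568, 0.3505],
 [0.3505, 0.29]].

Step 4 — quadratic form (x̄ - mu_0)^T · S^{-1} · (x̄ - mu_0):
  S^{-1} · (x̄ - mu_0) = (1.2205, 1.148),
  (x̄ - mu_0)^T · [...] = (-0.2)·(1.2205) + (4.2)·(1.148) = 4.5776.

Step 5 — scale by n: T² = 5 · 4.5776 = 22.8882.

T² ≈ 22.8882


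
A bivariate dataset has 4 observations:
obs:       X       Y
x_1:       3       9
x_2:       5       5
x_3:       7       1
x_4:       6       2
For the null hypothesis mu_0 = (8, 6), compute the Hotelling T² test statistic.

Step 1 — sample mean vector:
  mean(X) = (3 + 5 + 7 + 6) / 4 = 21/4 = 5.25
  mean(Y) = (9 + 5 + 1 + 2) / 4 = 17/4 = 4.25
  x̄ = (5.25, 4.25),  deviation x̄ - mu_0 = (5.25, 4.25) - (8, 6) = (-2.75, -1.75).

Step 2 — sample covariance matrix, S[i,j] = (1/(n-1)) · Σ_k (x_{k,i} - mean_i) · (x_{k,j} - mean_j), divisor n-1 = 3:
  S[X,X] = ((-2.25)·(-2.25) + (-0.25)·(-0.25) + (1.75)·(1.75) + (0.75)·(0.75)) / 3 = 8.75/3 = 2.9167
  S[X,Y] = ((-2.25)·(4.75) + (-0.25)·(0.75) + (1.75)·(-3.25) + (0.75)·(-2.25)) / 3 = -18.25/3 = -6.0833
  S[Y,Y] = ((4.75)·(4.75) + (0.75)·(0.75) + (-3.25)·(-3.25) + (-2.25)·(-2.25)) / 3 = 38.75/3 = 12.9167
  S = [[2.9167, -6.0833],
 [-6.0833, 12.9167]].

Step 3 — invert S. det(S) = 2.9167·12.9167 - (-6.0833)² = 0.6667.
  S^{-1} = (1/det) · [[d, -b], [-b, a]] = [[19.375, 9.125],
 [9.125, 4.375]].

Step 4 — quadratic form (x̄ - mu_0)^T · S^{-1} · (x̄ - mu_0):
  S^{-1} · (x̄ - mu_0) = (-69.25, -32.75),
  (x̄ - mu_0)^T · [...] = (-2.75)·(-69.25) + (-1.75)·(-32.75) = 247.75.

Step 5 — scale by n: T² = 4 · 247.75 = 991.

T² ≈ 991


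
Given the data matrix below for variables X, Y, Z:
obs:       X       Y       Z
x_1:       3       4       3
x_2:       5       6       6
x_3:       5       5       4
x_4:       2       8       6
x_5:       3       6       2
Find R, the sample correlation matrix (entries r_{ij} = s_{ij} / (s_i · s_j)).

Step 1 — column means:
  mean(X) = (3 + 5 + 5 + 2 + 3) / 5 = 18/5 = 3.6
  mean(Y) = (4 + 6 + 5 + 8 + 6) / 5 = 29/5 = 5.8
  mean(Z) = (3 + 6 + 4 + 6 + 2) / 5 = 21/5 = 4.2

Step 2 — sample variances and covariances s[i,j] = (1/(n-1)) · Σ_k (x_{k,i} - mean_i) · (x_{k,j} - mean_j), with n-1 = 4:
  s[X,X] = ((-0.6)·(-0.6) + (1.4)·(1.4) + (1.4)·(1.4) + (-1.6)·(-1.6) + (-0.6)·(-0.6)) / 4 = 7.2/4 = 1.8
  s[X,Y] = ((-0.6)·(-1.8) + (1.4)·(0.2) + (1.4)·(-0.8) + (-1.6)·(2.2) + (-0.6)·(0.2)) / 4 = -3.4/4 = -0.85
  s[X,Z] = ((-0.6)·(-1.2) + (1.4)·(1.8) + (1.4)·(-0.2) + (-1.6)·(1.8) + (-0.6)·(-2.2)) / 4 = 1.4/4 = 0.35
  s[Y,Y] = ((-1.8)·(-1.8) + (0.2)·(0.2) + (-0.8)·(-0.8) + (2.2)·(2.2) + (0.2)·(0.2)) / 4 = 8.8/4 = 2.2
  s[Y,Z] = ((-1.8)·(-1.2) + (0.2)·(1.8) + (-0.8)·(-0.2) + (2.2)·(1.8) + (0.2)·(-2.2)) / 4 = 6.2/4 = 1.55
  s[Z,Z] = ((-1.2)·(-1.2) + (1.8)·(1.8) + (-0.2)·(-0.2) + (1.8)·(1.8) + (-2.2)·(-2.2)) / 4 = 12.8/4 = 3.2
  Sample standard deviations s_i = √(s[i,i]):
  s(X) = √(1.8) = 1.3416
  s(Y) = √(2.2) = 1.4832
  s(Z) = √(3.2) = 1.7889

Step 3 — r_{ij} = s_{ij} / (s_i · s_j):
  r[X,X] = 1 (diagonal).
  r[X,Y] = -0.85 / (1.3416 · 1.4832) = -0.85 / 1.99 = -0.4271
  r[X,Z] = 0.35 / (1.3416 · 1.7889) = 0.35 / 2.4 = 0.1458
  r[Y,Y] = 1 (diagonal).
  r[Y,Z] = 1.55 / (1.4832 · 1.7889) = 1.55 / 2.6533 = 0.5842
  r[Z,Z] = 1 (diagonal).

R is symmetric with unit diagonal. Assembling:

R = [[1, -0.4271, 0.1458],
 [-0.4271, 1, 0.5842],
 [0.1458, 0.5842, 1]]


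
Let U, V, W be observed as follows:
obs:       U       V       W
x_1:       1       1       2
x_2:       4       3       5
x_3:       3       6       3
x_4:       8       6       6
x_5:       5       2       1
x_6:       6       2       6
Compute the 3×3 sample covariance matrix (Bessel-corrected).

Step 1 — column means:
  mean(U) = (1 + 4 + 3 + 8 + 5 + 6) / 6 = 27/6 = 4.5
  mean(V) = (1 + 3 + 6 + 6 + 2 + 2) / 6 = 20/6 = 3.3333
  mean(W) = (2 + 5 + 3 + 6 + 1 + 6) / 6 = 23/6 = 3.8333

Step 2 — sample covariance S[i,j] = (1/(n-1)) · Σ_k (x_{k,i} - mean_i) · (x_{k,j} - mean_j), with n-1 = 5.
  S[U,U] = ((-3.5)·(-3.5) + (-0.5)·(-0.5) + (-1.5)·(-1.5) + (3.5)·(3.5) + (0.5)·(0.5) + (1.5)·(1.5)) / 5 = 29.5/5 = 5.9
  S[U,V] = ((-3.5)·(-2.3333) + (-0.5)·(-0.3333) + (-1.5)·(2.6667) + (3.5)·(2.6667) + (0.5)·(-1.3333) + (1.5)·(-1.3333)) / 5 = 11/5 = 2.2
  S[U,W] = ((-3.5)·(-1.8333) + (-0.5)·(1.1667) + (-1.5)·(-0.8333) + (3.5)·(2.1667) + (0.5)·(-2.8333) + (1.5)·(2.1667)) / 5 = 16.5/5 = 3.3
  S[V,V] = ((-2.3333)·(-2.3333) + (-0.3333)·(-0.3333) + (2.6667)·(2.6667) + (2.6667)·(2.6667) + (-1.3333)·(-1.3333) + (-1.3333)·(-1.3333)) / 5 = 23.3333/5 = 4.6667
  S[V,W] = ((-2.3333)·(-1.8333) + (-0.3333)·(1.1667) + (2.6667)·(-0.8333) + (2.6667)·(2.1667) + (-1.3333)·(-2.8333) + (-1.3333)·(2.1667)) / 5 = 8.3333/5 = 1.6667
  S[W,W] = ((-1.8333)·(-1.8333) + (1.1667)·(1.1667) + (-0.8333)·(-0.8333) + (2.1667)·(2.1667) + (-2.8333)·(-2.8333) + (2.1667)·(2.1667)) / 5 = 22.8333/5 = 4.5667

S is symmetric (S[j,i] = S[i,j]). Assembling:

S = [[5.9, 2.2, 3.3],
 [2.2, 4.6667, 1.6667],
 [3.3, 1.6667, 4.5667]]


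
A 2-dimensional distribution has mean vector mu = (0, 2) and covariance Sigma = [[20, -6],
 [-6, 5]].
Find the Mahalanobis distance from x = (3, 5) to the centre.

Step 1 — centre the observation: (x - mu) = (3, 3).

Step 2 — invert Sigma. det(Sigma) = 20·5 - (-6)² = 64.
  Sigma^{-1} = (1/det) · [[d, -b], [-b, a]] = [[0.0781, 0.0938],
 [0.0938, 0.3125]].

Step 3 — form the quadratic (x - mu)^T · Sigma^{-1} · (x - mu):
  Sigma^{-1} · (x - mu) = (0.5156, 1.2188).
  (x - mu)^T · [Sigma^{-1} · (x - mu)] = (3)·(0.5156) + (3)·(1.2188) = 5.2031.

Step 4 — take square root: d = √(5.2031) ≈ 2.281.

d(x, mu) = √(5.2031) ≈ 2.281


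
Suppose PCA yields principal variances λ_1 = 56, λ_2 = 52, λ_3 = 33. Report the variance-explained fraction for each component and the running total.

Step 1 — total variance = trace(Sigma) = Σ λ_i = 56 + 52 + 33 = 141.

Step 2 — fraction explained by component i = λ_i / Σ λ:
  PC1: 56/141 = 0.3972
  PC2: 52/141 = 0.3688
  PC3: 33/141 = 0.234

Step 3 — cumulative fraction after k components = (λ_1 + ... + λ_k) / Σ λ:
  k = 1: 56/141 = 0.3972
  k = 2: (56 + 52)/141 = 108/141 = 0.766
  k = 3: (56 + 52 + 33)/141 = 141/141 = 1

Summary (fraction, with percent):

explained: PC1 0.3972 (39.72%), PC2 0.3688 (36.88%), PC3 0.234 (23.4%);  cumulative: 0.3972, 0.766, 1


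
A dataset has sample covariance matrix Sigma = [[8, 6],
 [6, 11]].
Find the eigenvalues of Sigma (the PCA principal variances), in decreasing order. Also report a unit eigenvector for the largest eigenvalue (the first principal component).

Step 1 — characteristic polynomial of 2×2 Sigma:
  det(Sigma - λI) = λ² - trace · λ + det = 0.
  trace = 8 + 11 = 19, det = 8·11 - (6)² = 52.
Step 2 — discriminant:
  Δ = trace² - 4·det = 361 - 208 = 153.
Step 3 — eigenvalues:
  λ = (trace ± √Δ)/2 = (19 ± 12.3693)/2,
  λ_1 = 15.6847,  λ_2 = 3.3153.

Step 4 — unit eigenvector for λ_1: solve (Sigma - λ_1 I)v = 0. First row:
  (8 - 15.6847)·v_x + (6)·v_y = 0, i.e. (-7.6847)·v_x + (6)·v_y = 0,
  so v ∝ (b, λ_1 - a) = (6, 7.6847) = u.
  ||u|| = √((6)² + (7.6847)²) = √(95.054) ≈ 9.7496,
  v_1 = u/||u|| ≈ (0.6154, 0.7882) (||v_1|| = 1).

λ_1 = 15.6847,  λ_2 = 3.3153;  v_1 ≈ (0.6154, 0.7882)


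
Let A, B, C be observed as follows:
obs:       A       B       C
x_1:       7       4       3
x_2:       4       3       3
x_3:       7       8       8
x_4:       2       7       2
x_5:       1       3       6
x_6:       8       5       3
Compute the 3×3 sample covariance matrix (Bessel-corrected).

Step 1 — column means:
  mean(A) = (7 + 4 + 7 + 2 + 1 + 8) / 6 = 29/6 = 4.8333
  mean(B) = (4 + 3 + 8 + 7 + 3 + 5) / 6 = 30/6 = 5
  mean(C) = (3 + 3 + 8 + 2 + 6 + 3) / 6 = 25/6 = 4.1667

Step 2 — sample covariance S[i,j] = (1/(n-1)) · Σ_k (x_{k,i} - mean_i) · (x_{k,j} - mean_j), with n-1 = 5.
  S[A,A] = ((2.1667)·(2.1667) + (-0.8333)·(-0.8333) + (2.1667)·(2.1667) + (-2.8333)·(-2.8333) + (-3.8333)·(-3.8333) + (3.1667)·(3.1667)) / 5 = 42.8333/5 = 8.5667
  S[A,B] = ((2.1667)·(-1) + (-0.8333)·(-2) + (2.1667)·(3) + (-2.8333)·(2) + (-3.8333)·(-2) + (3.1667)·(0)) / 5 = 8/5 = 1.6
  S[A,C] = ((2.1667)·(-1.1667) + (-0.8333)·(-1.1667) + (2.1667)·(3.8333) + (-2.8333)·(-2.1667) + (-3.8333)·(1.8333) + (3.1667)·(-1.1667)) / 5 = 2.1667/5 = 0.4333
  S[B,B] = ((-1)·(-1) + (-2)·(-2) + (3)·(3) + (2)·(2) + (-2)·(-2) + (0)·(0)) / 5 = 22/5 = 4.4
  S[B,C] = ((-1)·(-1.1667) + (-2)·(-1.1667) + (3)·(3.8333) + (2)·(-2.1667) + (-2)·(1.8333) + (0)·(-1.1667)) / 5 = 7/5 = 1.4
  S[C,C] = ((-1.1667)·(-1.1667) + (-1.1667)·(-1.1667) + (3.8333)·(3.8333) + (-2.1667)·(-2.1667) + (1.8333)·(1.8333) + (-1.1667)·(-1.1667)) / 5 = 26.8333/5 = 5.3667

S is symmetric (S[j,i] = S[i,j]). Assembling:

S = [[8.5667, 1.6, 0.4333],
 [1.6, 4.4, 1.4],
 [0.4333, 1.4, 5.3667]]


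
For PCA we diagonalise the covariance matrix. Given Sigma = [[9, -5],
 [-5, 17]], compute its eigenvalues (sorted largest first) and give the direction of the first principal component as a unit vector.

Step 1 — characteristic polynomial of 2×2 Sigma:
  det(Sigma - λI) = λ² - trace · λ + det = 0.
  trace = 9 + 17 = 26, det = 9·17 - (-5)² = 128.
Step 2 — discriminant:
  Δ = trace² - 4·det = 676 - 512 = 164.
Step 3 — eigenvalues:
  λ = (trace ± √Δ)/2 = (26 ± 12.8062)/2,
  λ_1 = 19.4031,  λ_2 = 6.5969.

Step 4 — unit eigenvector for λ_1: solve (Sigma - λ_1 I)v = 0. First row:
  (9 - 19.4031)·v_x + (-5)·v_y = 0, i.e. (-10.4031)·v_x + (-5)·v_y = 0,
  so v ∝ (b, λ_1 - a) = (-5, 10.4031); multiply by -1 so the first entry is positive: u = (5, -10.4031).
  ||u|| = √((5)² + (-10.4031)²) = √(133.225) ≈ 11.5423,
  v_1 = u/||u|| ≈ (0.4332, -0.9013) (||v_1|| = 1).

λ_1 = 19.4031,  λ_2 = 6.5969;  v_1 ≈ (0.4332, -0.9013)


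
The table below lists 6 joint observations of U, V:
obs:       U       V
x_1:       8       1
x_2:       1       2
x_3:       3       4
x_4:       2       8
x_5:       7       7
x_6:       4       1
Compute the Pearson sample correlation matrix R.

Step 1 — column means:
  mean(U) = (8 + 1 + 3 + 2 + 7 + 4) / 6 = 25/6 = 4.1667
  mean(V) = (1 + 2 + 4 + 8 + 7 + 1) / 6 = 23/6 = 3.8333

Step 2 — sample variances and covariances s[i,j] = (1/(n-1)) · Σ_k (x_{k,i} - mean_i) · (x_{k,j} - mean_j), with n-1 = 5:
  s[U,U] = ((3.8333)·(3.8333) + (-3.1667)·(-3.1667) + (-1.1667)·(-1.1667) + (-2.1667)·(-2.1667) + (2.8333)·(2.8333) + (-0.1667)·(-0.1667)) / 5 = 38.8333/5 = 7.7667
  s[U,V] = ((3.8333)·(-2.8333) + (-3.1667)·(-1.8333) + (-1.1667)·(0.1667) + (-2.1667)·(4.1667) + (2.8333)·(3.1667) + (-0.1667)·(-2.8333)) / 5 = -4.8333/5 = -0.9667
  s[V,V] = ((-2.8333)·(-2.8333) + (-1.8333)·(-1.8333) + (0.1667)·(0.1667) + (4.1667)·(4.1667) + (3.1667)·(3.1667) + (-2.8333)·(-2.8333)) / 5 = 46.8333/5 = 9.3667
  Sample standard deviations s_i = √(s[i,i]):
  s(U) = √(7.7667) = 2.7869
  s(V) = √(9.3667) = 3.0605

Step 3 — r_{ij} = s_{ij} / (s_i · s_j):
  r[U,U] = 1 (diagonal).
  r[U,V] = -0.9667 / (2.7869 · 3.0605) = -0.9667 / 8.5292 = -0.1133
  r[V,V] = 1 (diagonal).

R is symmetric with unit diagonal. Assembling:

R = [[1, -0.1133],
 [-0.1133, 1]]


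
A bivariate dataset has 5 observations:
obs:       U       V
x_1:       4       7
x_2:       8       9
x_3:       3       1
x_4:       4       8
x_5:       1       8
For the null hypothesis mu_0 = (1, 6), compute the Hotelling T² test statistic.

Step 1 — sample mean vector:
  mean(U) = (4 + 8 + 3 + 4 + 1) / 5 = 20/5 = 4
  mean(V) = (7 + 9 + 1 + 8 + 8) / 5 = 33/5 = 6.6
  x̄ = (4, 6.6),  deviation x̄ - mu_0 = (4, 6.6) - (1, 6) = (3, 0.6).

Step 2 — sample covariance matrix, S[i,j] = (1/(n-1)) · Σ_k (x_{k,i} - mean_i) · (x_{k,j} - mean_j), divisor n-1 = 4:
  S[U,U] = ((0)·(0) + (4)·(4) + (-1)·(-1) + (0)·(0) + (-3)·(-3)) / 4 = 26/4 = 6.5
  S[U,V] = ((0)·(0.4) + (4)·(2.4) + (-1)·(-5.6) + (0)·(1.4) + (-3)·(1.4)) / 4 = 11/4 = 2.75
  S[V,V] = ((0.4)·(0.4) + (2.4)·(2.4) + (-5.6)·(-5.6) + (1.4)·(1.4) + (1.4)·(1.4)) / 4 = 41.2/4 = 10.3
  S = [[6.5, 2.75],
 [2.75, 10.3]].

Step 3 — invert S. det(S) = 6.5·10.3 - (2.75)² = 59.3875.
  S^{-1} = (1/det) · [[d, -b], [-b, a]] = [[0.1734, -0.0463],
 [-0.0463, 0.1095]].

Step 4 — quadratic form (x̄ - mu_0)^T · S^{-1} · (x̄ - mu_0):
  S^{-1} · (x̄ - mu_0) = (0.4925, -0.0732),
  (x̄ - mu_0)^T · [...] = (3)·(0.4925) + (0.6)·(-0.0732) = 1.4336.

Step 5 — scale by n: T² = 5 · 1.4336 = 7.1682.

T² ≈ 7.1682


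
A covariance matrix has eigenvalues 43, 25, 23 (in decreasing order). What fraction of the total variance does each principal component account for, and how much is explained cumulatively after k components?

Step 1 — total variance = trace(Sigma) = Σ λ_i = 43 + 25 + 23 = 91.

Step 2 — fraction explained by component i = λ_i / Σ λ:
  PC1: 43/91 = 0.4725
  PC2: 25/91 = 0.2747
  PC3: 23/91 = 0.2527

Step 3 — cumulative fraction after k components = (λ_1 + ... + λ_k) / Σ λ:
  k = 1: 43/91 = 0.4725
  k = 2: (43 + 25)/91 = 68/91 = 0.7473
  k = 3: (43 + 25 + 23)/91 = 91/91 = 1

Summary (fraction, with percent):

explained: PC1 0.4725 (47.25%), PC2 0.2747 (27.47%), PC3 0.2527 (25.27%);  cumulative: 0.4725, 0.7473, 1


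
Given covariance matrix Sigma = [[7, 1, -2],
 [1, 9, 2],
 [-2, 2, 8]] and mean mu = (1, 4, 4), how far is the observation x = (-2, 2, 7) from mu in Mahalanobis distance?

Step 1 — centre the observation: (x - mu) = (-3, -2, 3).

Step 2 — invert Sigma (cofactor / det for 3×3, or solve directly):
  Sigma^{-1} = [[0.1604, -0.0283, 0.0472],
 [-0.0283, 0.1226, -0.0377],
 [0.0472, -0.0377, 0.1462]].

Step 3 — form the quadratic (x - mu)^T · Sigma^{-1} · (x - mu):
  Sigma^{-1} · (x - mu) = (-0.283, -0.2736, 0.3726).
  (x - mu)^T · [Sigma^{-1} · (x - mu)] = (-3)·(-0.283) + (-2)·(-0.2736) + (3)·(0.3726) = 2.5142.

Step 4 — take square root: d = √(2.5142) ≈ 1.5856.

d(x, mu) = √(2.5142) ≈ 1.5856


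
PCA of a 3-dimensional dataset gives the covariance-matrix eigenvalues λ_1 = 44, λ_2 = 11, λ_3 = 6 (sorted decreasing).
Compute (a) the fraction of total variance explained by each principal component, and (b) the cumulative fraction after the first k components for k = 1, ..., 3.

Step 1 — total variance = trace(Sigma) = Σ λ_i = 44 + 11 + 6 = 61.

Step 2 — fraction explained by component i = λ_i / Σ λ:
  PC1: 44/61 = 0.7213
  PC2: 11/61 = 0.1803
  PC3: 6/61 = 0.0984

Step 3 — cumulative fraction after k components = (λ_1 + ... + λ_k) / Σ λ:
  k = 1: 44/61 = 0.7213
  k = 2: (44 + 11)/61 = 55/61 = 0.9016
  k = 3: (44 + 11 + 6)/61 = 61/61 = 1

Summary (fraction, with percent):

explained: PC1 0.7213 (72.13%), PC2 0.1803 (18.03%), PC3 0.0984 (9.84%);  cumulative: 0.7213, 0.9016, 1


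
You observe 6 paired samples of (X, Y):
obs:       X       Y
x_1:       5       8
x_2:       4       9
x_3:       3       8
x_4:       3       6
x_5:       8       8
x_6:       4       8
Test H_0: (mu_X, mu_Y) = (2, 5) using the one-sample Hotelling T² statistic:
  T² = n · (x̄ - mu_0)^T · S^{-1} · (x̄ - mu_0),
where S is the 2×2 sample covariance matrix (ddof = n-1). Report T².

Step 1 — sample mean vector:
  mean(X) = (5 + 4 + 3 + 3 + 8 + 4) / 6 = 27/6 = 4.5
  mean(Y) = (8 + 9 + 8 + 6 + 8 + 8) / 6 = 47/6 = 7.8333
  x̄ = (4.5, 7.8333),  deviation x̄ - mu_0 = (4.5, 7.8333) - (2, 5) = (2.5, 2.8333).

Step 2 — sample covariance matrix, S[i,j] = (1/(n-1)) · Σ_k (x_{k,i} - mean_i) · (x_{k,j} - mean_j), divisor n-1 = 5:
  S[X,X] = ((0.5)·(0.5) + (-0.5)·(-0.5) + (-1.5)·(-1.5) + (-1.5)·(-1.5) + (3.5)·(3.5) + (-0.5)·(-0.5)) / 5 = 17.5/5 = 3.5
  S[X,Y] = ((0.5)·(0.1667) + (-0.5)·(1.1667) + (-1.5)·(0.1667) + (-1.5)·(-1.8333) + (3.5)·(0.1667) + (-0.5)·(0.1667)) / 5 = 2.5/5 = 0.5
  S[Y,Y] = ((0.1667)·(0.1667) + (1.1667)·(1.1667) + (0.1667)·(0.1667) + (-1.8333)·(-1.8333) + (0.1667)·(0.1667) + (0.1667)·(0.1667)) / 5 = 4.8333/5 = 0.9667
  S = [[3.5, 0.5],
 [0.5, 0.9667]].

Step 3 — invert S. det(S) = 3.5·0.9667 - (0.5)² = 3.1333.
  S^{-1} = (1/det) · [[d, -b], [-b, a]] = [[0.3085, -0.1596],
 [-0.1596, 1.117]].

Step 4 — quadratic form (x̄ - mu_0)^T · S^{-1} · (x̄ - mu_0):
  S^{-1} · (x̄ - mu_0) = (0.3191, 2.766),
  (x̄ - mu_0)^T · [...] = (2.5)·(0.3191) + (2.8333)·(2.766) = 8.6348.

Step 5 — scale by n: T² = 6 · 8.6348 = 51.8085.

T² ≈ 51.8085


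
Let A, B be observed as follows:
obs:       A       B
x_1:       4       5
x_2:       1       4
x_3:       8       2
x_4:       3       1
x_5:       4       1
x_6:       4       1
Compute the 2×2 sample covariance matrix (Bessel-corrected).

Step 1 — column means:
  mean(A) = (4 + 1 + 8 + 3 + 4 + 4) / 6 = 24/6 = 4
  mean(B) = (5 + 4 + 2 + 1 + 1 + 1) / 6 = 14/6 = 2.3333

Step 2 — sample covariance S[i,j] = (1/(n-1)) · Σ_k (x_{k,i} - mean_i) · (x_{k,j} - mean_j), with n-1 = 5.
  S[A,A] = ((0)·(0) + (-3)·(-3) + (4)·(4) + (-1)·(-1) + (0)·(0) + (0)·(0)) / 5 = 26/5 = 5.2
  S[A,B] = ((0)·(2.6667) + (-3)·(1.6667) + (4)·(-0.3333) + (-1)·(-1.3333) + (0)·(-1.3333) + (0)·(-1.3333)) / 5 = -5/5 = -1
  S[B,B] = ((2.6667)·(2.6667) + (1.6667)·(1.6667) + (-0.3333)·(-0.3333) + (-1.3333)·(-1.3333) + (-1.3333)·(-1.3333) + (-1.3333)·(-1.3333)) / 5 = 15.3333/5 = 3.0667

S is symmetric (S[j,i] = S[i,j]). Assembling:

S = [[5.2, -1],
 [-1, 3.0667]]


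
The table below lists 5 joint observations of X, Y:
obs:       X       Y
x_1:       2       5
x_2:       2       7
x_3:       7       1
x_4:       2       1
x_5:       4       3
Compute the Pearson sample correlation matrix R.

Step 1 — column means:
  mean(X) = (2 + 2 + 7 + 2 + 4) / 5 = 17/5 = 3.4
  mean(Y) = (5 + 7 + 1 + 1 + 3) / 5 = 17/5 = 3.4

Step 2 — sample variances and covariances s[i,j] = (1/(n-1)) · Σ_k (x_{k,i} - mean_i) · (x_{k,j} - mean_j), with n-1 = 4:
  s[X,X] = ((-1.4)·(-1.4) + (-1.4)·(-1.4) + (3.6)·(3.6) + (-1.4)·(-1.4) + (0.6)·(0.6)) / 4 = 19.2/4 = 4.8
  s[X,Y] = ((-1.4)·(1.6) + (-1.4)·(3.6) + (3.6)·(-2.4) + (-1.4)·(-2.4) + (0.6)·(-0.4)) / 4 = -12.8/4 = -3.2
  s[Y,Y] = ((1.6)·(1.6) + (3.6)·(3.6) + (-2.4)·(-2.4) + (-2.4)·(-2.4) + (-0.4)·(-0.4)) / 4 = 27.2/4 = 6.8
  Sample standard deviations s_i = √(s[i,i]):
  s(X) = √(4.8) = 2.1909
  s(Y) = √(6.8) = 2.6077

Step 3 — r_{ij} = s_{ij} / (s_i · s_j):
  r[X,X] = 1 (diagonal).
  r[X,Y] = -3.2 / (2.1909 · 2.6077) = -3.2 / 5.7131 = -0.5601
  r[Y,Y] = 1 (diagonal).

R is symmetric with unit diagonal. Assembling:

R = [[1, -0.5601],
 [-0.5601, 1]]


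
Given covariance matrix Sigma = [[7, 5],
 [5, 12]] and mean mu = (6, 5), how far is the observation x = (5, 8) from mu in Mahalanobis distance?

Step 1 — centre the observation: (x - mu) = (-1, 3).

Step 2 — invert Sigma. det(Sigma) = 7·12 - (5)² = 59.
  Sigma^{-1} = (1/det) · [[d, -b], [-b, a]] = [[0.2034, -0.0847],
 [-0.0847, 0.1186]].

Step 3 — form the quadratic (x - mu)^T · Sigma^{-1} · (x - mu):
  Sigma^{-1} · (x - mu) = (-0.4576, 0.4407).
  (x - mu)^T · [Sigma^{-1} · (x - mu)] = (-1)·(-0.4576) + (3)·(0.4407) = 1.7797.

Step 4 — take square root: d = √(1.7797) ≈ 1.334.

d(x, mu) = √(1.7797) ≈ 1.334


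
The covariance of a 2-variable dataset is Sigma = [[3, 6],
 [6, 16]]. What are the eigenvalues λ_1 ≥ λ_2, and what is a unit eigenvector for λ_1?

Step 1 — characteristic polynomial of 2×2 Sigma:
  det(Sigma - λI) = λ² - trace · λ + det = 0.
  trace = 3 + 16 = 19, det = 3·16 - (6)² = 12.
Step 2 — discriminant:
  Δ = trace² - 4·det = 361 - 48 = 313.
Step 3 — eigenvalues:
  λ = (trace ± √Δ)/2 = (19 ± 17.6918)/2,
  λ_1 = 18.3459,  λ_2 = 0.6541.

Step 4 — unit eigenvector for λ_1: solve (Sigma - λ_1 I)v = 0. First row:
  (3 - 18.3459)·v_x + (6)·v_y = 0, i.e. (-15.3459)·v_x + (6)·v_y = 0,
  so v ∝ (b, λ_1 - a) = (6, 15.3459) = u.
  ||u|| = √((6)² + (15.3459)²) = √(271.4967) ≈ 16.4772,
  v_1 = u/||u|| ≈ (0.3641, 0.9313) (||v_1|| = 1).

λ_1 = 18.3459,  λ_2 = 0.6541;  v_1 ≈ (0.3641, 0.9313)


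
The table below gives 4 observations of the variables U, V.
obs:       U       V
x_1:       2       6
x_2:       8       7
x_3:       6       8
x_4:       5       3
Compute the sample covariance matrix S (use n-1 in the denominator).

Step 1 — column means:
  mean(U) = (2 + 8 + 6 + 5) / 4 = 21/4 = 5.25
  mean(V) = (6 + 7 + 8 + 3) / 4 = 24/4 = 6

Step 2 — sample covariance S[i,j] = (1/(n-1)) · Σ_k (x_{k,i} - mean_i) · (x_{k,j} - mean_j), with n-1 = 3.
  S[U,U] = ((-3.25)·(-3.25) + (2.75)·(2.75) + (0.75)·(0.75) + (-0.25)·(-0.25)) / 3 = 18.75/3 = 6.25
  S[U,V] = ((-3.25)·(0) + (2.75)·(1) + (0.75)·(2) + (-0.25)·(-3)) / 3 = 5/3 = 1.6667
  S[V,V] = ((0)·(0) + (1)·(1) + (2)·(2) + (-3)·(-3)) / 3 = 14/3 = 4.6667

S is symmetric (S[j,i] = S[i,j]). Assembling:

S = [[6.25, 1.6667],
 [1.6667, 4.6667]]
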